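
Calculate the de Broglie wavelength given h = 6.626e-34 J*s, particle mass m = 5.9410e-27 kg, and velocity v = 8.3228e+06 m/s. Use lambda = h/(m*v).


lambda = h / (m * v)
= 6.626e-34 / (5.9410e-27 * 8.3228e+06)
= 6.626e-34 / 4.9446e-20
= 1.3401e-14 m

1.3401e-14


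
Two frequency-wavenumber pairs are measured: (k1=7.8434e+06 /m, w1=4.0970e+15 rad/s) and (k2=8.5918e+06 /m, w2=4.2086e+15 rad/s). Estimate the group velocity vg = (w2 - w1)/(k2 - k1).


vg = (w2 - w1) / (k2 - k1)
= (4.2086e+15 - 4.0970e+15) / (8.5918e+06 - 7.8434e+06)
= 1.1160e+14 / 7.4840e+05
= 1.4912e+08 m/s

1.4912e+08


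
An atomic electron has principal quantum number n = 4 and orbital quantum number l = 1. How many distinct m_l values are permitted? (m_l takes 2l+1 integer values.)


m_l ranges from -l to +l in integer steps
So m_l goes from -1 to +1
Count = 2l + 1 = 2*1 + 1
= 3

3


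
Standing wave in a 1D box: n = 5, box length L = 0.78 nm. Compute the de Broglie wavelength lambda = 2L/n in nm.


lambda = 2L / n
= 2 * 0.78 / 5
= 1.56 / 5
= 0.312 nm

0.312


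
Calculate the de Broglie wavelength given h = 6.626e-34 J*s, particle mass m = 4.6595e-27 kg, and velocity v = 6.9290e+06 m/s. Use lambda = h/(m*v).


lambda = h / (m * v)
= 6.626e-34 / (4.6595e-27 * 6.9290e+06)
= 6.626e-34 / 3.2286e-20
= 2.0523e-14 m

2.0523e-14


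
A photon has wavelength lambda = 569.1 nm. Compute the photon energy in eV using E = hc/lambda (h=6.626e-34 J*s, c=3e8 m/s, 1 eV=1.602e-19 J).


E = hc / lambda
= (6.626e-34)(3e8) / (569.1e-9)
= 1.9878e-25 / 5.6910e-07
= 3.4929e-19 J
Converting to eV: 3.4929e-19 / 1.602e-19
= 2.1803 eV

2.1803


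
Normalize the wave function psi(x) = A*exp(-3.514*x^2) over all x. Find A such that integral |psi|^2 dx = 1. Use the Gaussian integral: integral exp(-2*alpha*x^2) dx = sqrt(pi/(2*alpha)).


integral |psi|^2 dx = A^2 * sqrt(pi/(2*alpha)) = 1
A^2 = sqrt(2*alpha/pi)
= sqrt(2 * 3.514 / pi)
= 1.495688
A = sqrt(1.495688)
= 1.223

1.223


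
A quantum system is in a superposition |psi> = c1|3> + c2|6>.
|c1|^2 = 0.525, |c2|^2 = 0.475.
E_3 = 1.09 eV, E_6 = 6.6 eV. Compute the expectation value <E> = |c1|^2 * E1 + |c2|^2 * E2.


<E> = |c1|^2 * E1 + |c2|^2 * E2
= 0.525 * 1.09 + 0.475 * 6.6
= 0.5723 + 3.135
= 3.7072 eV

3.7072


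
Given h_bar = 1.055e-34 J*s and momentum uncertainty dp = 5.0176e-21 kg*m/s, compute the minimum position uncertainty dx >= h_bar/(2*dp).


dx = h_bar / (2 * dp)
= 1.055e-34 / (2 * 5.0176e-21)
= 1.055e-34 / 1.0035e-20
= 1.0513e-14 m

1.0513e-14


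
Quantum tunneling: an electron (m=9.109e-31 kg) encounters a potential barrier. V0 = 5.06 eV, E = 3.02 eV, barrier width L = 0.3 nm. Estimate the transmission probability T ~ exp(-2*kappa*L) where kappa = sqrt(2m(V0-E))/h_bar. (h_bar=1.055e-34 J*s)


V0 - E = 2.04 eV = 3.2681e-19 J
kappa = sqrt(2 * m * (V0-E)) / h_bar
= sqrt(2 * 9.109e-31 * 3.2681e-19) / 1.055e-34
= 7.3138e+09 /m
2*kappa*L = 2 * 7.3138e+09 * 0.3e-9
= 4.3883
T = exp(-4.3883) = 1.242193e-02

1.242193e-02


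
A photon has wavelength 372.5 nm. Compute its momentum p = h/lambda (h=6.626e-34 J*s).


p = h / lambda
= 6.626e-34 / (372.5e-9)
= 6.626e-34 / 3.7250e-07
= 1.7788e-27 kg*m/s

1.7788e-27


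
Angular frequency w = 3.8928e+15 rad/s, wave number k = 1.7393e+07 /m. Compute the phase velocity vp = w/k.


vp = w / k
= 3.8928e+15 / 1.7393e+07
= 2.2381e+08 m/s

2.2381e+08


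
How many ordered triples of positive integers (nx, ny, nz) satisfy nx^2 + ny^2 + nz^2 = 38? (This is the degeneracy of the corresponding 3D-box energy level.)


Enumerate all (nx, ny, nz) with nx^2 + ny^2 + nz^2 = 38:
(1,1,6)
(1,6,1)
(2,3,5)
(2,5,3)
(3,2,5)
(3,5,2)
(5,2,3)
(5,3,2)
(6,1,1)
Total degeneracy = 9

9


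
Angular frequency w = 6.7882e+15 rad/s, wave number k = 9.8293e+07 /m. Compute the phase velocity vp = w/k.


vp = w / k
= 6.7882e+15 / 9.8293e+07
= 6.9061e+07 m/s

6.9061e+07


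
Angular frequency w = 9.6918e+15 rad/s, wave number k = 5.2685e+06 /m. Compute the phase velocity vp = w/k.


vp = w / k
= 9.6918e+15 / 5.2685e+06
= 1.8396e+09 m/s

1.8396e+09


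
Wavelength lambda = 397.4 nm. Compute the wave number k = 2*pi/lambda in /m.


k = 2 * pi / lambda
= 6.2832 / (397.4e-9)
= 6.2832 / 3.9740e-07
= 1.5811e+07 /m

1.5811e+07


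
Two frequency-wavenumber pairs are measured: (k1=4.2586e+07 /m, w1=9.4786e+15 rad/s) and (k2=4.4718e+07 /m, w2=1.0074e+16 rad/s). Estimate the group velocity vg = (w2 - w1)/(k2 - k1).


vg = (w2 - w1) / (k2 - k1)
= (1.0074e+16 - 9.4786e+15) / (4.4718e+07 - 4.2586e+07)
= 5.9540e+14 / 2.1320e+06
= 2.7927e+08 m/s

2.7927e+08


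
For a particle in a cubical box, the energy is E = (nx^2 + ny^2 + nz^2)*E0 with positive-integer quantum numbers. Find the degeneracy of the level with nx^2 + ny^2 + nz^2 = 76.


Enumerate all (nx, ny, nz) with nx^2 + ny^2 + nz^2 = 76:
(2,6,6)
(6,2,6)
(6,6,2)
Total degeneracy = 3

3


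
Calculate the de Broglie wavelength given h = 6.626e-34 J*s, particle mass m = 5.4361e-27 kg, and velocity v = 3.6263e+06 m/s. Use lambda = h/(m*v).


lambda = h / (m * v)
= 6.626e-34 / (5.4361e-27 * 3.6263e+06)
= 6.626e-34 / 1.9713e-20
= 3.3612e-14 m

3.3612e-14


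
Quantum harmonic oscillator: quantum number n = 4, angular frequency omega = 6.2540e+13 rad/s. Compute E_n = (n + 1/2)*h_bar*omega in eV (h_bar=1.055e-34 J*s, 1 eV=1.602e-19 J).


E = (n + 1/2) * h_bar * omega
= (4 + 0.5) * 1.055e-34 * 6.2540e+13
= 4.5 * 6.5980e-21
= 2.9691e-20 J
= 0.1853 eV

0.1853


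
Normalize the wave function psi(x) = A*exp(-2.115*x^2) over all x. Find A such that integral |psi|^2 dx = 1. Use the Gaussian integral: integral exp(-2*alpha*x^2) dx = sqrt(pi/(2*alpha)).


integral |psi|^2 dx = A^2 * sqrt(pi/(2*alpha)) = 1
A^2 = sqrt(2*alpha/pi)
= sqrt(2 * 2.115 / pi)
= 1.160367
A = sqrt(1.160367)
= 1.0772

1.0772


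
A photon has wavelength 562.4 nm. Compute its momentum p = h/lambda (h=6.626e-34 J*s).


p = h / lambda
= 6.626e-34 / (562.4e-9)
= 6.626e-34 / 5.6240e-07
= 1.1782e-27 kg*m/s

1.1782e-27


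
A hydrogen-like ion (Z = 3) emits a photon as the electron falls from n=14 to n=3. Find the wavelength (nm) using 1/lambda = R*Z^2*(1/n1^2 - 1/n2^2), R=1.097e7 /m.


1/lambda = R * Z^2 * (1/n1^2 - 1/n2^2)
= 1.097e7 * 3^2 * (1/3^2 - 1/14^2)
= 1.097e7 * 9 * (0.111111 - 0.005102)
= 1.0466e+07 /m
lambda = 1 / 1.0466e+07
= 95.545 nm

95.545


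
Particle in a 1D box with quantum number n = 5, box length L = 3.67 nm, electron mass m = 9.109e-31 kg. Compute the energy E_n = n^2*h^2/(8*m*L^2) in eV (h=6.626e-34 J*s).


E = n^2 * h^2 / (8 * m * L^2)
= 5^2 * (6.626e-34)^2 / (8 * 9.109e-31 * (3.67e-9)^2)
= 25 * 4.3904e-67 / (8 * 9.109e-31 * 1.3469e-17)
= 1.1183e-19 J
= 0.6981 eV

0.6981


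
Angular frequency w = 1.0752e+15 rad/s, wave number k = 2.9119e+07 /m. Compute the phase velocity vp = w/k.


vp = w / k
= 1.0752e+15 / 2.9119e+07
= 3.6924e+07 m/s

3.6924e+07


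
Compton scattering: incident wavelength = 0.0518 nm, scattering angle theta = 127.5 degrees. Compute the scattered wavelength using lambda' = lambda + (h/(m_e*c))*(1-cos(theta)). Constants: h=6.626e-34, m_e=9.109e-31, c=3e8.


Compton wavelength: h/(m_e*c) = 2.4247e-12 m
d_lambda = 2.4247e-12 * (1 - cos(127.5 deg))
= 2.4247e-12 * 1.608761
= 3.9008e-12 m = 0.003901 nm
lambda' = 0.0518 + 0.003901
= 0.055701 nm

0.055701


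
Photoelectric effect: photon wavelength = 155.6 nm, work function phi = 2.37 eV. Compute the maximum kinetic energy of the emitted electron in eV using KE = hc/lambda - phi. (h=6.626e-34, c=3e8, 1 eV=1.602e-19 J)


E_photon = hc / lambda
= (6.626e-34)(3e8) / (155.6e-9)
= 1.2775e-18 J
= 7.9744 eV
KE = E_photon - phi
= 7.9744 - 2.37
= 5.6044 eV

5.6044


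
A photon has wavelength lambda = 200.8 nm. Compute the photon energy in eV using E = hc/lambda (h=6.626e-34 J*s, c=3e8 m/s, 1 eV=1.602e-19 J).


E = hc / lambda
= (6.626e-34)(3e8) / (200.8e-9)
= 1.9878e-25 / 2.0080e-07
= 9.8994e-19 J
Converting to eV: 9.8994e-19 / 1.602e-19
= 6.1794 eV

6.1794


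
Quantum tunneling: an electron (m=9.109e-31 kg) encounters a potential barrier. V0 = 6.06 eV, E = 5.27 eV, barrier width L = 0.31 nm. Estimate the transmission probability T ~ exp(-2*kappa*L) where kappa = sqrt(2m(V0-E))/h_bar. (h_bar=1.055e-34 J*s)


V0 - E = 0.79 eV = 1.2656e-19 J
kappa = sqrt(2 * m * (V0-E)) / h_bar
= sqrt(2 * 9.109e-31 * 1.2656e-19) / 1.055e-34
= 4.5514e+09 /m
2*kappa*L = 2 * 4.5514e+09 * 0.31e-9
= 2.8219
T = exp(-2.8219) = 5.949560e-02

5.949560e-02


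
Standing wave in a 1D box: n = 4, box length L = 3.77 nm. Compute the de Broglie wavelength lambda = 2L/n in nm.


lambda = 2L / n
= 2 * 3.77 / 4
= 7.54 / 4
= 1.885 nm

1.885


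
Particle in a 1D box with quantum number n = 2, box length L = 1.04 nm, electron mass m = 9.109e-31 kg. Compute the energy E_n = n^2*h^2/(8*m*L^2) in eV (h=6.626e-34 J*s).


E = n^2 * h^2 / (8 * m * L^2)
= 2^2 * (6.626e-34)^2 / (8 * 9.109e-31 * (1.04e-9)^2)
= 4 * 4.3904e-67 / (8 * 9.109e-31 * 1.0816e-18)
= 2.2281e-19 J
= 1.3908 eV

1.3908


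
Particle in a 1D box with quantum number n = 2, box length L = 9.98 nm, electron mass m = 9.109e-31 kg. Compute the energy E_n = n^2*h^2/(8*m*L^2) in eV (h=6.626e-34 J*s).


E = n^2 * h^2 / (8 * m * L^2)
= 2^2 * (6.626e-34)^2 / (8 * 9.109e-31 * (9.98e-9)^2)
= 4 * 4.3904e-67 / (8 * 9.109e-31 * 9.9600e-17)
= 2.4196e-21 J
= 0.0151 eV

0.0151


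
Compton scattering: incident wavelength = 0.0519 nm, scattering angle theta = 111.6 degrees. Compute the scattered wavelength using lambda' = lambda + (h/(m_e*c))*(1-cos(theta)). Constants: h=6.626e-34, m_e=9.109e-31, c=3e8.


Compton wavelength: h/(m_e*c) = 2.4247e-12 m
d_lambda = 2.4247e-12 * (1 - cos(111.6 deg))
= 2.4247e-12 * 1.368125
= 3.3173e-12 m = 0.003317 nm
lambda' = 0.0519 + 0.003317
= 0.055217 nm

0.055217


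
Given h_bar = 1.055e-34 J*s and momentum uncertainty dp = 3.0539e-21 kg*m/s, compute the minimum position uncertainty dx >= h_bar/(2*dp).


dx = h_bar / (2 * dp)
= 1.055e-34 / (2 * 3.0539e-21)
= 1.055e-34 / 6.1078e-21
= 1.7273e-14 m

1.7273e-14


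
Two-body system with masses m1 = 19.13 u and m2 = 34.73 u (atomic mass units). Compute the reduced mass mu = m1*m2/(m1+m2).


mu = m1 * m2 / (m1 + m2)
= 19.13 * 34.73 / (19.13 + 34.73)
= 664.3849 / 53.86
= 12.3354 u

12.3354


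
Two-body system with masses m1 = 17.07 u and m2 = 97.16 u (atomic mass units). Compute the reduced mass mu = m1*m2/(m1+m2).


mu = m1 * m2 / (m1 + m2)
= 17.07 * 97.16 / (17.07 + 97.16)
= 1658.5212 / 114.23
= 14.5191 u

14.5191


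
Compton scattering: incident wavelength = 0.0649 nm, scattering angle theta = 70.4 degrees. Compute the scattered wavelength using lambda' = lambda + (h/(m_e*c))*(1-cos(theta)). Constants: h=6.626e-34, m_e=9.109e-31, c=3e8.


Compton wavelength: h/(m_e*c) = 2.4247e-12 m
d_lambda = 2.4247e-12 * (1 - cos(70.4 deg))
= 2.4247e-12 * 0.664548
= 1.6113e-12 m = 0.001611 nm
lambda' = 0.0649 + 0.001611
= 0.066511 nm

0.066511


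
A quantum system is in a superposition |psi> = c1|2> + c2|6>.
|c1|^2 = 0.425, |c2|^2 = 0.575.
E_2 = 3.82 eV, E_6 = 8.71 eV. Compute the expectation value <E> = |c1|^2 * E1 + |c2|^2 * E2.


<E> = |c1|^2 * E1 + |c2|^2 * E2
= 0.425 * 3.82 + 0.575 * 8.71
= 1.6235 + 5.0083
= 6.6318 eV

6.6318


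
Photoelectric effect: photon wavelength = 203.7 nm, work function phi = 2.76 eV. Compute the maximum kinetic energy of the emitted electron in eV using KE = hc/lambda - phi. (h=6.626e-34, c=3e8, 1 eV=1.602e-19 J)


E_photon = hc / lambda
= (6.626e-34)(3e8) / (203.7e-9)
= 9.7585e-19 J
= 6.0914 eV
KE = E_photon - phi
= 6.0914 - 2.76
= 3.3314 eV

3.3314


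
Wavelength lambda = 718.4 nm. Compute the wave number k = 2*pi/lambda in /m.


k = 2 * pi / lambda
= 6.2832 / (718.4e-9)
= 6.2832 / 7.1840e-07
= 8.7461e+06 /m

8.7461e+06


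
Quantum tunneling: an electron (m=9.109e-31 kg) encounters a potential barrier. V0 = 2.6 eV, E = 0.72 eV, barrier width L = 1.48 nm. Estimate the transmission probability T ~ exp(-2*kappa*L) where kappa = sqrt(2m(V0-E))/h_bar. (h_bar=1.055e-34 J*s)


V0 - E = 1.88 eV = 3.0118e-19 J
kappa = sqrt(2 * m * (V0-E)) / h_bar
= sqrt(2 * 9.109e-31 * 3.0118e-19) / 1.055e-34
= 7.0211e+09 /m
2*kappa*L = 2 * 7.0211e+09 * 1.48e-9
= 20.7826
T = exp(-20.7826) = 9.423962e-10

9.423962e-10


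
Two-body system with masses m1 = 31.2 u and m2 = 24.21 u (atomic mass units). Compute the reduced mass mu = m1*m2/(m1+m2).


mu = m1 * m2 / (m1 + m2)
= 31.2 * 24.21 / (31.2 + 24.21)
= 755.352 / 55.41
= 13.6321 u

13.6321


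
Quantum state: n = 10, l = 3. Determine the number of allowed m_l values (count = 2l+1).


m_l ranges from -l to +l in integer steps
So m_l goes from -3 to +3
Count = 2l + 1 = 2*3 + 1
= 7

7


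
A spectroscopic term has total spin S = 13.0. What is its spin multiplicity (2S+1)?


Spin multiplicity = 2S + 1
= 2 * 13.0 + 1
= 26.0 + 1
= 27

27


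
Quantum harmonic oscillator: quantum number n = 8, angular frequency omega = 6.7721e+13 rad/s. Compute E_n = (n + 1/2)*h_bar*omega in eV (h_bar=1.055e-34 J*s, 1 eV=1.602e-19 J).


E = (n + 1/2) * h_bar * omega
= (8 + 0.5) * 1.055e-34 * 6.7721e+13
= 8.5 * 7.1446e-21
= 6.0729e-20 J
= 0.3791 eV

0.3791


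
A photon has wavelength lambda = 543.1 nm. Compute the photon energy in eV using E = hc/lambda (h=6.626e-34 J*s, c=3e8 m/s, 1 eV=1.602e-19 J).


E = hc / lambda
= (6.626e-34)(3e8) / (543.1e-9)
= 1.9878e-25 / 5.4310e-07
= 3.6601e-19 J
Converting to eV: 3.6601e-19 / 1.602e-19
= 2.2847 eV

2.2847


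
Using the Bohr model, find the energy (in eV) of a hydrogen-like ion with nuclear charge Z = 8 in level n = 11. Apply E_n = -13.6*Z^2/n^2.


E_n = -13.6 * Z^2 / n^2
= -13.6 * 8^2 / 11^2
= -13.6 * 64 / 121
= -7.1934 eV

-7.1934


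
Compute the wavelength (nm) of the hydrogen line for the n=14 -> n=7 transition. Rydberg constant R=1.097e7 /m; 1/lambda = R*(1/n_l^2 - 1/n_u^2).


1/lambda = R * (1/n_l^2 - 1/n_u^2)
= 1.097e7 * (1/7^2 - 1/14^2)
= 1.097e7 * (0.020408 - 0.005102)
= 1.097e7 * 0.015306
= 1.6791e+05 /m
lambda = 1 / 1.6791e+05 = 5955.6366 nm

5955.6366


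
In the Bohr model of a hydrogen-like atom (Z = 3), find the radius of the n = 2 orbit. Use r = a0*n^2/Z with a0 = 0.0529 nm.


r = a0 * n^2 / Z
= 0.0529 * 2^2 / 3
= 0.0529 * 4 / 3
= 0.0705 nm

0.0705


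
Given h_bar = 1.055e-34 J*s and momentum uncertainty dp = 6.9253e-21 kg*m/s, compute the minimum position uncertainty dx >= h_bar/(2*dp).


dx = h_bar / (2 * dp)
= 1.055e-34 / (2 * 6.9253e-21)
= 1.055e-34 / 1.3851e-20
= 7.6170e-15 m

7.6170e-15


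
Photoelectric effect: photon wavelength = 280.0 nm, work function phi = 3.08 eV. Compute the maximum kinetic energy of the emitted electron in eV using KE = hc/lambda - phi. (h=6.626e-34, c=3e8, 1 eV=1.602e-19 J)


E_photon = hc / lambda
= (6.626e-34)(3e8) / (280.0e-9)
= 7.0993e-19 J
= 4.4315 eV
KE = E_photon - phi
= 4.4315 - 3.08
= 1.3515 eV

1.3515


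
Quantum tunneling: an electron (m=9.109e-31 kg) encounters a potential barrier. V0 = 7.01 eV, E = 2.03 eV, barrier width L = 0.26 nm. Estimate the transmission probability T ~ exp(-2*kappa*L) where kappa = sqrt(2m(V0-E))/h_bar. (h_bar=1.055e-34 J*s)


V0 - E = 4.98 eV = 7.9780e-19 J
kappa = sqrt(2 * m * (V0-E)) / h_bar
= sqrt(2 * 9.109e-31 * 7.9780e-19) / 1.055e-34
= 1.1427e+10 /m
2*kappa*L = 2 * 1.1427e+10 * 0.26e-9
= 5.9422
T = exp(-5.9422) = 2.626249e-03

2.626249e-03


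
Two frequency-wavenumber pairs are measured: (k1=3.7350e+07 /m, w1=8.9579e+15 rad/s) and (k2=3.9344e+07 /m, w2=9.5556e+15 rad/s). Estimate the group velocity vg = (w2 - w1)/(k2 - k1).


vg = (w2 - w1) / (k2 - k1)
= (9.5556e+15 - 8.9579e+15) / (3.9344e+07 - 3.7350e+07)
= 5.9770e+14 / 1.9940e+06
= 2.9975e+08 m/s

2.9975e+08


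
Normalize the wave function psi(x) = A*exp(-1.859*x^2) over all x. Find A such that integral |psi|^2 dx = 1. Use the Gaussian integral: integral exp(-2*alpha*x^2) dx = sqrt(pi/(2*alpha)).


integral |psi|^2 dx = A^2 * sqrt(pi/(2*alpha)) = 1
A^2 = sqrt(2*alpha/pi)
= sqrt(2 * 1.859 / pi)
= 1.087877
A = sqrt(1.087877)
= 1.043

1.043


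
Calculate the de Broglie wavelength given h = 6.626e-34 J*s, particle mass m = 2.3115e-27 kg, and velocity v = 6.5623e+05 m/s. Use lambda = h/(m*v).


lambda = h / (m * v)
= 6.626e-34 / (2.3115e-27 * 6.5623e+05)
= 6.626e-34 / 1.5169e-21
= 4.3682e-13 m

4.3682e-13


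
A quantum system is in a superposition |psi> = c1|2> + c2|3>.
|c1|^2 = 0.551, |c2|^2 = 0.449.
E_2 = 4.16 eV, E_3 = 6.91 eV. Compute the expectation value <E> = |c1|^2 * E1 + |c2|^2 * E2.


<E> = |c1|^2 * E1 + |c2|^2 * E2
= 0.551 * 4.16 + 0.449 * 6.91
= 2.2922 + 3.1026
= 5.3948 eV

5.3948


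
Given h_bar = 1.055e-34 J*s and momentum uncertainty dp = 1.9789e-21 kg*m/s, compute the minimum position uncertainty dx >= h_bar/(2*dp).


dx = h_bar / (2 * dp)
= 1.055e-34 / (2 * 1.9789e-21)
= 1.055e-34 / 3.9578e-21
= 2.6656e-14 m

2.6656e-14


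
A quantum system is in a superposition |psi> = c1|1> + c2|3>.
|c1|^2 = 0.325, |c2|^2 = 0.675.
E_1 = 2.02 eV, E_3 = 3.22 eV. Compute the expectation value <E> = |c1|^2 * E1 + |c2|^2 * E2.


<E> = |c1|^2 * E1 + |c2|^2 * E2
= 0.325 * 2.02 + 0.675 * 3.22
= 0.6565 + 2.1735
= 2.83 eV

2.83


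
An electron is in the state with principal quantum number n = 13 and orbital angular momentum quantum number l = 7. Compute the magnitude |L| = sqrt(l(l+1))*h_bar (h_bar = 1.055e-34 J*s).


L = sqrt(l*(l+1)) * h_bar
= sqrt(7 * 8) * 1.055e-34
= sqrt(56) * 1.055e-34
= 7.4833 * 1.055e-34
= 7.8949e-34 J*s

7.8949e-34


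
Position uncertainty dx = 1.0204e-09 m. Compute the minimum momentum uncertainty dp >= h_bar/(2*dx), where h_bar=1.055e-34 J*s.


dp = h_bar / (2 * dx)
= 1.055e-34 / (2 * 1.0204e-09)
= 1.055e-34 / 2.0408e-09
= 5.1695e-26 kg*m/s

5.1695e-26


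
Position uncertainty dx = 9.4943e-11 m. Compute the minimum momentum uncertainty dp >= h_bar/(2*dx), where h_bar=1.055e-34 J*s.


dp = h_bar / (2 * dx)
= 1.055e-34 / (2 * 9.4943e-11)
= 1.055e-34 / 1.8989e-10
= 5.5560e-25 kg*m/s

5.5560e-25


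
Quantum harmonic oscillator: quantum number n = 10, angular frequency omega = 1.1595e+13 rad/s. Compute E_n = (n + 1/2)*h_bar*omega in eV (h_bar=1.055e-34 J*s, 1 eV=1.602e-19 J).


E = (n + 1/2) * h_bar * omega
= (10 + 0.5) * 1.055e-34 * 1.1595e+13
= 10.5 * 1.2233e-21
= 1.2844e-20 J
= 0.0802 eV

0.0802


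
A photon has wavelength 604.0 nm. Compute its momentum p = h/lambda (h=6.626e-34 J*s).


p = h / lambda
= 6.626e-34 / (604.0e-9)
= 6.626e-34 / 6.0400e-07
= 1.0970e-27 kg*m/s

1.0970e-27


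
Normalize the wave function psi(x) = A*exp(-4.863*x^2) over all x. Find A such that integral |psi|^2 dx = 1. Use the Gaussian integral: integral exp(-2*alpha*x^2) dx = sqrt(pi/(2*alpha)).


integral |psi|^2 dx = A^2 * sqrt(pi/(2*alpha)) = 1
A^2 = sqrt(2*alpha/pi)
= sqrt(2 * 4.863 / pi)
= 1.759512
A = sqrt(1.759512)
= 1.3265

1.3265


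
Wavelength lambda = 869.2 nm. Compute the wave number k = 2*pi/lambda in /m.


k = 2 * pi / lambda
= 6.2832 / (869.2e-9)
= 6.2832 / 8.6920e-07
= 7.2287e+06 /m

7.2287e+06


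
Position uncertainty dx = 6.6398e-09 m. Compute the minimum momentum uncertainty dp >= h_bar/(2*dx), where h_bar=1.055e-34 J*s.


dp = h_bar / (2 * dx)
= 1.055e-34 / (2 * 6.6398e-09)
= 1.055e-34 / 1.3280e-08
= 7.9445e-27 kg*m/s

7.9445e-27


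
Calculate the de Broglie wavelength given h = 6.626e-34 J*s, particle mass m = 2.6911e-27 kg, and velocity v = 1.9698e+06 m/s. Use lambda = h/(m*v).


lambda = h / (m * v)
= 6.626e-34 / (2.6911e-27 * 1.9698e+06)
= 6.626e-34 / 5.3009e-21
= 1.2500e-13 m

1.2500e-13


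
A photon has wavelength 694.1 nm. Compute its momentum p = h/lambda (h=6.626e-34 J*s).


p = h / lambda
= 6.626e-34 / (694.1e-9)
= 6.626e-34 / 6.9410e-07
= 9.5462e-28 kg*m/s

9.5462e-28


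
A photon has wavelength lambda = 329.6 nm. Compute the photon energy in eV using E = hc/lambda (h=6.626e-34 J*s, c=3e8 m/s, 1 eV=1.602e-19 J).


E = hc / lambda
= (6.626e-34)(3e8) / (329.6e-9)
= 1.9878e-25 / 3.2960e-07
= 6.0309e-19 J
Converting to eV: 6.0309e-19 / 1.602e-19
= 3.7646 eV

3.7646


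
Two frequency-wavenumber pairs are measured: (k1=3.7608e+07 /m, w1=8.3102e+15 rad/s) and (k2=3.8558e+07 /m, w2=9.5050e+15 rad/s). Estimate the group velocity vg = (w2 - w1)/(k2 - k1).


vg = (w2 - w1) / (k2 - k1)
= (9.5050e+15 - 8.3102e+15) / (3.8558e+07 - 3.7608e+07)
= 1.1948e+15 / 9.5000e+05
= 1.2577e+09 m/s

1.2577e+09


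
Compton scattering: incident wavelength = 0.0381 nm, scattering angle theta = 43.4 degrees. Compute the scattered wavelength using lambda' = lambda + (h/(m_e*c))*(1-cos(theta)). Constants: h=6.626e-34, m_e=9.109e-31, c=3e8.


Compton wavelength: h/(m_e*c) = 2.4247e-12 m
d_lambda = 2.4247e-12 * (1 - cos(43.4 deg))
= 2.4247e-12 * 0.273425
= 6.6298e-13 m = 0.000663 nm
lambda' = 0.0381 + 0.000663
= 0.038763 nm

0.038763


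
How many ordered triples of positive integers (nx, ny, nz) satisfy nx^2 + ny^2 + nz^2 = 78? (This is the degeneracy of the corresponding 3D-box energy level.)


Enumerate all (nx, ny, nz) with nx^2 + ny^2 + nz^2 = 78:
(2,5,7)
(2,7,5)
(5,2,7)
(5,7,2)
(7,2,5)
(7,5,2)
Total degeneracy = 6

6


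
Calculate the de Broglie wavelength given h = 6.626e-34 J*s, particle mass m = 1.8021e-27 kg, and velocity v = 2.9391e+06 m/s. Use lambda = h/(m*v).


lambda = h / (m * v)
= 6.626e-34 / (1.8021e-27 * 2.9391e+06)
= 6.626e-34 / 5.2966e-21
= 1.2510e-13 m

1.2510e-13


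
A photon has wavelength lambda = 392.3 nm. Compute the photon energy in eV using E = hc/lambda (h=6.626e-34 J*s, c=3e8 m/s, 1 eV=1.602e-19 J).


E = hc / lambda
= (6.626e-34)(3e8) / (392.3e-9)
= 1.9878e-25 / 3.9230e-07
= 5.0670e-19 J
Converting to eV: 5.0670e-19 / 1.602e-19
= 3.1629 eV

3.1629


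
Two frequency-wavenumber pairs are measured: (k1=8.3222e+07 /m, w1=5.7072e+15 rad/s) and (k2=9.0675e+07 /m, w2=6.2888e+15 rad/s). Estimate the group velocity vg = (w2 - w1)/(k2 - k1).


vg = (w2 - w1) / (k2 - k1)
= (6.2888e+15 - 5.7072e+15) / (9.0675e+07 - 8.3222e+07)
= 5.8160e+14 / 7.4530e+06
= 7.8036e+07 m/s

7.8036e+07


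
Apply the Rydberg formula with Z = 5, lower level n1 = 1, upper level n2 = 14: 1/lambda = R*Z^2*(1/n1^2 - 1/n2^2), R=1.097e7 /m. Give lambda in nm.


1/lambda = R * Z^2 * (1/n1^2 - 1/n2^2)
= 1.097e7 * 5^2 * (1/1^2 - 1/14^2)
= 1.097e7 * 25 * (1.0 - 0.005102)
= 2.7285e+08 /m
lambda = 1 / 2.7285e+08
= 3.665 nm

3.665


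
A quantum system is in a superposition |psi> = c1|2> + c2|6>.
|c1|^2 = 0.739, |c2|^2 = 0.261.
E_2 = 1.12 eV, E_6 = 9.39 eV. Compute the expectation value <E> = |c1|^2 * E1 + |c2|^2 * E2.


<E> = |c1|^2 * E1 + |c2|^2 * E2
= 0.739 * 1.12 + 0.261 * 9.39
= 0.8277 + 2.4508
= 3.2785 eV

3.2785


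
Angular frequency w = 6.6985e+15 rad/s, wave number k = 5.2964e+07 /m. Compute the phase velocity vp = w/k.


vp = w / k
= 6.6985e+15 / 5.2964e+07
= 1.2647e+08 m/s

1.2647e+08


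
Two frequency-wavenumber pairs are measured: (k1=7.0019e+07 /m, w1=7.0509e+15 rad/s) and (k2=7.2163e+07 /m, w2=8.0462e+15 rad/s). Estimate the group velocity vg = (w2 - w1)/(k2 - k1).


vg = (w2 - w1) / (k2 - k1)
= (8.0462e+15 - 7.0509e+15) / (7.2163e+07 - 7.0019e+07)
= 9.9530e+14 / 2.1440e+06
= 4.6423e+08 m/s

4.6423e+08


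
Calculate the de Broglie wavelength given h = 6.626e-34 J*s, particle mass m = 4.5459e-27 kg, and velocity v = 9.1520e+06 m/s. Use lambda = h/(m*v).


lambda = h / (m * v)
= 6.626e-34 / (4.5459e-27 * 9.1520e+06)
= 6.626e-34 / 4.1604e-20
= 1.5926e-14 m

1.5926e-14


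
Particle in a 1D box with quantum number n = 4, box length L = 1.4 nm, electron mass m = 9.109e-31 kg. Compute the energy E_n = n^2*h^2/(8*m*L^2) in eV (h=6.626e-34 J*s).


E = n^2 * h^2 / (8 * m * L^2)
= 4^2 * (6.626e-34)^2 / (8 * 9.109e-31 * (1.4e-9)^2)
= 16 * 4.3904e-67 / (8 * 9.109e-31 * 1.9600e-18)
= 4.9182e-19 J
= 3.07 eV

3.07


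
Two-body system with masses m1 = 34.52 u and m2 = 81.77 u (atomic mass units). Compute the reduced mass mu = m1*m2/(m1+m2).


mu = m1 * m2 / (m1 + m2)
= 34.52 * 81.77 / (34.52 + 81.77)
= 2822.7004 / 116.29
= 24.2729 u

24.2729


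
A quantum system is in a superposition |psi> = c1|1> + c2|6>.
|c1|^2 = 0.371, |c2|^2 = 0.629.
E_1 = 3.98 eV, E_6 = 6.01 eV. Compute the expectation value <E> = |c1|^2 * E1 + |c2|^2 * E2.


<E> = |c1|^2 * E1 + |c2|^2 * E2
= 0.371 * 3.98 + 0.629 * 6.01
= 1.4766 + 3.7803
= 5.2569 eV

5.2569


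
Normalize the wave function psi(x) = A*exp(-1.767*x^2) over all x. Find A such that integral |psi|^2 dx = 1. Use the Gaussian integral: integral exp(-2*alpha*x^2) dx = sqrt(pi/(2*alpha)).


integral |psi|^2 dx = A^2 * sqrt(pi/(2*alpha)) = 1
A^2 = sqrt(2*alpha/pi)
= sqrt(2 * 1.767 / pi)
= 1.060616
A = sqrt(1.060616)
= 1.0299

1.0299


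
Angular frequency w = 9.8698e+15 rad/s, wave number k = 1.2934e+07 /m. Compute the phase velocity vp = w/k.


vp = w / k
= 9.8698e+15 / 1.2934e+07
= 7.6309e+08 m/s

7.6309e+08


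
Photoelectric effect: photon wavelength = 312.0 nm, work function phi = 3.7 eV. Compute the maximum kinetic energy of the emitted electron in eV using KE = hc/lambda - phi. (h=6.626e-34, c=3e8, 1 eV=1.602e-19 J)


E_photon = hc / lambda
= (6.626e-34)(3e8) / (312.0e-9)
= 6.3712e-19 J
= 3.977 eV
KE = E_photon - phi
= 3.977 - 3.7
= 0.277 eV

0.277


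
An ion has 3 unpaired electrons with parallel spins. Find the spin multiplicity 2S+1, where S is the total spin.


Total spin S = N * (1/2) = 3 * 0.5 = 1.5
Spin multiplicity = 2S + 1
= 2 * 1.5 + 1
= 4

4


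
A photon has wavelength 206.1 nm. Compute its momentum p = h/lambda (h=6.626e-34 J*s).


p = h / lambda
= 6.626e-34 / (206.1e-9)
= 6.626e-34 / 2.0610e-07
= 3.2149e-27 kg*m/s

3.2149e-27


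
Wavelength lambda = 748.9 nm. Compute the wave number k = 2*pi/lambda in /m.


k = 2 * pi / lambda
= 6.2832 / (748.9e-9)
= 6.2832 / 7.4890e-07
= 8.3899e+06 /m

8.3899e+06


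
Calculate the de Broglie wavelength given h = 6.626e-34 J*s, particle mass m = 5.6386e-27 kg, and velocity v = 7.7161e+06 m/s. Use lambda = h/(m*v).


lambda = h / (m * v)
= 6.626e-34 / (5.6386e-27 * 7.7161e+06)
= 6.626e-34 / 4.3508e-20
= 1.5229e-14 m

1.5229e-14


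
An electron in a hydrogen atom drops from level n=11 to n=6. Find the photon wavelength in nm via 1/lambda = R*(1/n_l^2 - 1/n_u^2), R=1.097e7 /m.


1/lambda = R * (1/n_l^2 - 1/n_u^2)
= 1.097e7 * (1/6^2 - 1/11^2)
= 1.097e7 * (0.027778 - 0.008264)
= 1.097e7 * 0.019513
= 2.1406e+05 /m
lambda = 1 / 2.1406e+05 = 4671.5642 nm

4671.5642


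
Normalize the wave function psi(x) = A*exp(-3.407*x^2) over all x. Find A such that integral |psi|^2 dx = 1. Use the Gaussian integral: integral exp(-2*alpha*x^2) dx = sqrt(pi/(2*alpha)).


integral |psi|^2 dx = A^2 * sqrt(pi/(2*alpha)) = 1
A^2 = sqrt(2*alpha/pi)
= sqrt(2 * 3.407 / pi)
= 1.47274
A = sqrt(1.47274)
= 1.2136

1.2136


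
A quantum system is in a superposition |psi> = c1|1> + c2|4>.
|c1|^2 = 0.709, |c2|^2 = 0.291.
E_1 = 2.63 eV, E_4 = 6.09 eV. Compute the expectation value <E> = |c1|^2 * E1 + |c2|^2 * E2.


<E> = |c1|^2 * E1 + |c2|^2 * E2
= 0.709 * 2.63 + 0.291 * 6.09
= 1.8647 + 1.7722
= 3.6369 eV

3.6369


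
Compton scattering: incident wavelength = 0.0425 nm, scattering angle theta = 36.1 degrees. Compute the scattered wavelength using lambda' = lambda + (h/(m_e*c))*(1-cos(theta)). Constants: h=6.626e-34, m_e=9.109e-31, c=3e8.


Compton wavelength: h/(m_e*c) = 2.4247e-12 m
d_lambda = 2.4247e-12 * (1 - cos(36.1 deg))
= 2.4247e-12 * 0.19201
= 4.6557e-13 m = 0.000466 nm
lambda' = 0.0425 + 0.000466
= 0.042966 nm

0.042966


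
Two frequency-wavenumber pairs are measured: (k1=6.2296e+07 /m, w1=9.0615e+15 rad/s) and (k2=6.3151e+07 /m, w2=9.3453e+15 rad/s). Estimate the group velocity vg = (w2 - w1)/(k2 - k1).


vg = (w2 - w1) / (k2 - k1)
= (9.3453e+15 - 9.0615e+15) / (6.3151e+07 - 6.2296e+07)
= 2.8380e+14 / 8.5500e+05
= 3.3193e+08 m/s

3.3193e+08


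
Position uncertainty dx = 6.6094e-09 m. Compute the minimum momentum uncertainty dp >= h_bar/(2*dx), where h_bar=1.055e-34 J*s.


dp = h_bar / (2 * dx)
= 1.055e-34 / (2 * 6.6094e-09)
= 1.055e-34 / 1.3219e-08
= 7.9811e-27 kg*m/s

7.9811e-27


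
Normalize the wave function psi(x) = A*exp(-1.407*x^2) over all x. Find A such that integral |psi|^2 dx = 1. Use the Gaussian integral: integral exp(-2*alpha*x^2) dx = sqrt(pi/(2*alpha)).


integral |psi|^2 dx = A^2 * sqrt(pi/(2*alpha)) = 1
A^2 = sqrt(2*alpha/pi)
= sqrt(2 * 1.407 / pi)
= 0.946427
A = sqrt(0.946427)
= 0.9728

0.9728


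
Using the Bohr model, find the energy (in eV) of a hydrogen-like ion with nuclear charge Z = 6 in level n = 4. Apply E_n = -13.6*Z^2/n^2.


E_n = -13.6 * Z^2 / n^2
= -13.6 * 6^2 / 4^2
= -13.6 * 36 / 16
= -30.6 eV

-30.6


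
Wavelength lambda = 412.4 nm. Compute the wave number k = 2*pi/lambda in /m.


k = 2 * pi / lambda
= 6.2832 / (412.4e-9)
= 6.2832 / 4.1240e-07
= 1.5236e+07 /m

1.5236e+07


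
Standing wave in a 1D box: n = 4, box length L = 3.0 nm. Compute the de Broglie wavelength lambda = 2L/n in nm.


lambda = 2L / n
= 2 * 3.0 / 4
= 6.0 / 4
= 1.5 nm

1.5


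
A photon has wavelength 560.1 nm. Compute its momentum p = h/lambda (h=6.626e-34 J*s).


p = h / lambda
= 6.626e-34 / (560.1e-9)
= 6.626e-34 / 5.6010e-07
= 1.1830e-27 kg*m/s

1.1830e-27


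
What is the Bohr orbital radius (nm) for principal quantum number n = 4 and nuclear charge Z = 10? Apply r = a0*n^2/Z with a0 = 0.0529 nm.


r = a0 * n^2 / Z
= 0.0529 * 4^2 / 10
= 0.0529 * 16 / 10
= 0.0846 nm

0.0846


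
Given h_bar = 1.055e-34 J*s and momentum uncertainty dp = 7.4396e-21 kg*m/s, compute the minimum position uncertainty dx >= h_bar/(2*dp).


dx = h_bar / (2 * dp)
= 1.055e-34 / (2 * 7.4396e-21)
= 1.055e-34 / 1.4879e-20
= 7.0904e-15 m

7.0904e-15


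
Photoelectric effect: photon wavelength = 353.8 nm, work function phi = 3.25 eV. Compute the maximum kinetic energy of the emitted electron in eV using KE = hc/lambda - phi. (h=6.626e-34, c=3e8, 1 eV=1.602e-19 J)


E_photon = hc / lambda
= (6.626e-34)(3e8) / (353.8e-9)
= 5.6184e-19 J
= 3.5071 eV
KE = E_photon - phi
= 3.5071 - 3.25
= 0.2571 eV

0.2571


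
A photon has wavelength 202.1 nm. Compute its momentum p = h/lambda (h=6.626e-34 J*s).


p = h / lambda
= 6.626e-34 / (202.1e-9)
= 6.626e-34 / 2.0210e-07
= 3.2786e-27 kg*m/s

3.2786e-27


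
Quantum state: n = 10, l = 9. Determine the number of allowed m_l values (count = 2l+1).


m_l ranges from -l to +l in integer steps
So m_l goes from -9 to +9
Count = 2l + 1 = 2*9 + 1
= 19

19


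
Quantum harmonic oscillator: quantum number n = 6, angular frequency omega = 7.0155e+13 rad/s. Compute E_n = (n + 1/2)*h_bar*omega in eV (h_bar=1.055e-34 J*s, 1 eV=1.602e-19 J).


E = (n + 1/2) * h_bar * omega
= (6 + 0.5) * 1.055e-34 * 7.0155e+13
= 6.5 * 7.4014e-21
= 4.8109e-20 J
= 0.3003 eV

0.3003


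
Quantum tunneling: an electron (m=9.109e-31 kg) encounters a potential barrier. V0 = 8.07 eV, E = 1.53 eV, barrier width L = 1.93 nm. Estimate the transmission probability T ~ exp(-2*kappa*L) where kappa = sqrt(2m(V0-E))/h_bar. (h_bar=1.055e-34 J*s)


V0 - E = 6.54 eV = 1.0477e-18 J
kappa = sqrt(2 * m * (V0-E)) / h_bar
= sqrt(2 * 9.109e-31 * 1.0477e-18) / 1.055e-34
= 1.3095e+10 /m
2*kappa*L = 2 * 1.3095e+10 * 1.93e-9
= 50.5482
T = exp(-50.5482) = 1.114845e-22

1.114845e-22


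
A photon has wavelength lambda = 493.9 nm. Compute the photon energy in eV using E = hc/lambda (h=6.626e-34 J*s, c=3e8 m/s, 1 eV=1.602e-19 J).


E = hc / lambda
= (6.626e-34)(3e8) / (493.9e-9)
= 1.9878e-25 / 4.9390e-07
= 4.0247e-19 J
Converting to eV: 4.0247e-19 / 1.602e-19
= 2.5123 eV

2.5123


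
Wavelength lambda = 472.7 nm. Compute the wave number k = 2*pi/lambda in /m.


k = 2 * pi / lambda
= 6.2832 / (472.7e-9)
= 6.2832 / 4.7270e-07
= 1.3292e+07 /m

1.3292e+07


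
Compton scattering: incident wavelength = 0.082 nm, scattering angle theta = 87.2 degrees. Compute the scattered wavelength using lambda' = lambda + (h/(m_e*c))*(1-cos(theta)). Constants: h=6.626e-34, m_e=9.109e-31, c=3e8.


Compton wavelength: h/(m_e*c) = 2.4247e-12 m
d_lambda = 2.4247e-12 * (1 - cos(87.2 deg))
= 2.4247e-12 * 0.95115
= 2.3063e-12 m = 0.002306 nm
lambda' = 0.082 + 0.002306
= 0.084306 nm

0.084306


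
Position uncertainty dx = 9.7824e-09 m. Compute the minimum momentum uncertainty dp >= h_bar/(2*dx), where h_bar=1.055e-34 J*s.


dp = h_bar / (2 * dx)
= 1.055e-34 / (2 * 9.7824e-09)
= 1.055e-34 / 1.9565e-08
= 5.3923e-27 kg*m/s

5.3923e-27


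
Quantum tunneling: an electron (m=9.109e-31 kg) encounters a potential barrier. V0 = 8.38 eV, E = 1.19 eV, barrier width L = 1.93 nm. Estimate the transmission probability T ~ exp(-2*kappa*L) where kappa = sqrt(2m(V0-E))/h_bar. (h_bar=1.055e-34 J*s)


V0 - E = 7.19 eV = 1.1518e-18 J
kappa = sqrt(2 * m * (V0-E)) / h_bar
= sqrt(2 * 9.109e-31 * 1.1518e-18) / 1.055e-34
= 1.3731e+10 /m
2*kappa*L = 2 * 1.3731e+10 * 1.93e-9
= 53.0006
T = exp(-53.0006) = 9.596793e-24

9.596793e-24


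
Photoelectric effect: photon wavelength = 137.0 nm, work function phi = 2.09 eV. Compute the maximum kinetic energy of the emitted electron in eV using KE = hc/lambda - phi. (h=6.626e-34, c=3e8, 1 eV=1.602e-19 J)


E_photon = hc / lambda
= (6.626e-34)(3e8) / (137.0e-9)
= 1.4509e-18 J
= 9.0571 eV
KE = E_photon - phi
= 9.0571 - 2.09
= 6.9671 eV

6.9671


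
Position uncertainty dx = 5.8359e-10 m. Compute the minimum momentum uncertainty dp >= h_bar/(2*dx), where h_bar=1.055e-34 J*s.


dp = h_bar / (2 * dx)
= 1.055e-34 / (2 * 5.8359e-10)
= 1.055e-34 / 1.1672e-09
= 9.0389e-26 kg*m/s

9.0389e-26


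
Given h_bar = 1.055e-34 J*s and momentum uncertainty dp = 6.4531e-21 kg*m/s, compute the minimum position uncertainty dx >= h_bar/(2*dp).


dx = h_bar / (2 * dp)
= 1.055e-34 / (2 * 6.4531e-21)
= 1.055e-34 / 1.2906e-20
= 8.1744e-15 m

8.1744e-15


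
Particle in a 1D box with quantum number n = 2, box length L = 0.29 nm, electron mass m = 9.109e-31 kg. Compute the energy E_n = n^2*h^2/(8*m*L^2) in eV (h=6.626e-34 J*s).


E = n^2 * h^2 / (8 * m * L^2)
= 2^2 * (6.626e-34)^2 / (8 * 9.109e-31 * (0.29e-9)^2)
= 4 * 4.3904e-67 / (8 * 9.109e-31 * 8.4100e-20)
= 2.8655e-18 J
= 17.8873 eV

17.8873


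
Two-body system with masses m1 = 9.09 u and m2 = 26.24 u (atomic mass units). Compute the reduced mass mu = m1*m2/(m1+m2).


mu = m1 * m2 / (m1 + m2)
= 9.09 * 26.24 / (9.09 + 26.24)
= 238.5216 / 35.33
= 6.7512 u

6.7512


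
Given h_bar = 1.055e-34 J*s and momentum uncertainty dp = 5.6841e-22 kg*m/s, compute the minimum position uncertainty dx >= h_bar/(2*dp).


dx = h_bar / (2 * dp)
= 1.055e-34 / (2 * 5.6841e-22)
= 1.055e-34 / 1.1368e-21
= 9.2803e-14 m

9.2803e-14


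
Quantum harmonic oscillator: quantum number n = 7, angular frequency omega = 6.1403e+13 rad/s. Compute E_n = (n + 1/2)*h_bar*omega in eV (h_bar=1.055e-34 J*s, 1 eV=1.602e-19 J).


E = (n + 1/2) * h_bar * omega
= (7 + 0.5) * 1.055e-34 * 6.1403e+13
= 7.5 * 6.4780e-21
= 4.8585e-20 J
= 0.3033 eV

0.3033


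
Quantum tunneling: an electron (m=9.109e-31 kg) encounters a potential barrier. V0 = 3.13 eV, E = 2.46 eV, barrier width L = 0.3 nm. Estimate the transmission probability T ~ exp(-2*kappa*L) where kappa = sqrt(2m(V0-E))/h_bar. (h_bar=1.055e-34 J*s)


V0 - E = 0.67 eV = 1.0733e-19 J
kappa = sqrt(2 * m * (V0-E)) / h_bar
= sqrt(2 * 9.109e-31 * 1.0733e-19) / 1.055e-34
= 4.1915e+09 /m
2*kappa*L = 2 * 4.1915e+09 * 0.3e-9
= 2.5149
T = exp(-2.5149) = 8.087237e-02

8.087237e-02


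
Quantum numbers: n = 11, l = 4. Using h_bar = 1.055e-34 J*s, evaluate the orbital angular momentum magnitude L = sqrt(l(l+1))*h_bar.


L = sqrt(l*(l+1)) * h_bar
= sqrt(4 * 5) * 1.055e-34
= sqrt(20) * 1.055e-34
= 4.4721 * 1.055e-34
= 4.7181e-34 J*s

4.7181e-34


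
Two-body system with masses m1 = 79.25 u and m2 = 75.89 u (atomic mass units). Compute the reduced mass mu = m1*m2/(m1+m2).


mu = m1 * m2 / (m1 + m2)
= 79.25 * 75.89 / (79.25 + 75.89)
= 6014.2825 / 155.14
= 38.7668 u

38.7668


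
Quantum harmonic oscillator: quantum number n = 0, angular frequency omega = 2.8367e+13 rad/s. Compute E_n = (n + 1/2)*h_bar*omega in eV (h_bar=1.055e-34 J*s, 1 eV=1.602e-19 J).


E = (n + 1/2) * h_bar * omega
= (0 + 0.5) * 1.055e-34 * 2.8367e+13
= 0.5 * 2.9927e-21
= 1.4964e-21 J
= 0.0093 eV

0.0093


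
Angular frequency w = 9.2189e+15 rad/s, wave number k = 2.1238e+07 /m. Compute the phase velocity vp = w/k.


vp = w / k
= 9.2189e+15 / 2.1238e+07
= 4.3408e+08 m/s

4.3408e+08


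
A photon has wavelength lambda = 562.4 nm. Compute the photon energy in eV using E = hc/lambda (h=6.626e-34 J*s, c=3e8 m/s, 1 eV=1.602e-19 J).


E = hc / lambda
= (6.626e-34)(3e8) / (562.4e-9)
= 1.9878e-25 / 5.6240e-07
= 3.5345e-19 J
Converting to eV: 3.5345e-19 / 1.602e-19
= 2.2063 eV

2.2063


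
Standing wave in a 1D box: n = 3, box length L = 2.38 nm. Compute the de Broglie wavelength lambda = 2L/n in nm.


lambda = 2L / n
= 2 * 2.38 / 3
= 4.76 / 3
= 1.5867 nm

1.5867


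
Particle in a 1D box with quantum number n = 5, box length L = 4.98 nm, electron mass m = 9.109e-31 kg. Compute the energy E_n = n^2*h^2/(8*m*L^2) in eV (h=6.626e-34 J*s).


E = n^2 * h^2 / (8 * m * L^2)
= 5^2 * (6.626e-34)^2 / (8 * 9.109e-31 * (4.98e-9)^2)
= 25 * 4.3904e-67 / (8 * 9.109e-31 * 2.4800e-17)
= 6.0733e-20 J
= 0.3791 eV

0.3791


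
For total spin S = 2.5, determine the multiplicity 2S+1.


Spin multiplicity = 2S + 1
= 2 * 2.5 + 1
= 5.0 + 1
= 6

6


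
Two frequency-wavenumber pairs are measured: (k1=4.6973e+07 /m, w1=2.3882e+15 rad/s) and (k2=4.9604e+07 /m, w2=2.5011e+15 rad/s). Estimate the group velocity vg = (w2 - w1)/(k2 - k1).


vg = (w2 - w1) / (k2 - k1)
= (2.5011e+15 - 2.3882e+15) / (4.9604e+07 - 4.6973e+07)
= 1.1290e+14 / 2.6310e+06
= 4.2911e+07 m/s

4.2911e+07


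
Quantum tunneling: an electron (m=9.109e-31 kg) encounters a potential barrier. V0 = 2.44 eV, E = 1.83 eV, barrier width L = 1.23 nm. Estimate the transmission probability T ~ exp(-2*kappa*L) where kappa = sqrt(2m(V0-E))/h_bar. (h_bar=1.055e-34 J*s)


V0 - E = 0.61 eV = 9.7722e-20 J
kappa = sqrt(2 * m * (V0-E)) / h_bar
= sqrt(2 * 9.109e-31 * 9.7722e-20) / 1.055e-34
= 3.9994e+09 /m
2*kappa*L = 2 * 3.9994e+09 * 1.23e-9
= 9.8385
T = exp(-9.8385) = 5.335695e-05

5.335695e-05


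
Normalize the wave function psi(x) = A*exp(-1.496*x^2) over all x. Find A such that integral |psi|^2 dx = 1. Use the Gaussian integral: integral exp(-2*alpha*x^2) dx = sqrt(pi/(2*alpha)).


integral |psi|^2 dx = A^2 * sqrt(pi/(2*alpha)) = 1
A^2 = sqrt(2*alpha/pi)
= sqrt(2 * 1.496 / pi)
= 0.975901
A = sqrt(0.975901)
= 0.9879

0.9879


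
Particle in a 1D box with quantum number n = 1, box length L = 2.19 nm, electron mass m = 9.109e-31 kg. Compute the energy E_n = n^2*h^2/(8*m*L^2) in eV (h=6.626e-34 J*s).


E = n^2 * h^2 / (8 * m * L^2)
= 1^2 * (6.626e-34)^2 / (8 * 9.109e-31 * (2.19e-9)^2)
= 1 * 4.3904e-67 / (8 * 9.109e-31 * 4.7961e-18)
= 1.2562e-20 J
= 0.0784 eV

0.0784


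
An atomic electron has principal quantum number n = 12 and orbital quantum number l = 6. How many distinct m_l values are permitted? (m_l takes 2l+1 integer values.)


m_l ranges from -l to +l in integer steps
So m_l goes from -6 to +6
Count = 2l + 1 = 2*6 + 1
= 13

13


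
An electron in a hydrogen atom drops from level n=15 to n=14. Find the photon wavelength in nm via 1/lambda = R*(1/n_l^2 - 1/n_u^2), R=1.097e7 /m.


1/lambda = R * (1/n_l^2 - 1/n_u^2)
= 1.097e7 * (1/14^2 - 1/15^2)
= 1.097e7 * (0.005102 - 0.004444)
= 1.097e7 * 0.000658
= 7.2138e+03 /m
lambda = 1 / 7.2138e+03 = 138622.5757 nm

138622.5757


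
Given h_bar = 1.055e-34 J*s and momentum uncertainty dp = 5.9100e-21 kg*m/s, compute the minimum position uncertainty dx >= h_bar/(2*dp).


dx = h_bar / (2 * dp)
= 1.055e-34 / (2 * 5.9100e-21)
= 1.055e-34 / 1.1820e-20
= 8.9255e-15 m

8.9255e-15


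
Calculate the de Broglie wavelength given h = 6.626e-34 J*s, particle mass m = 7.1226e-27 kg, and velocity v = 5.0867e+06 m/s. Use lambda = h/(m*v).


lambda = h / (m * v)
= 6.626e-34 / (7.1226e-27 * 5.0867e+06)
= 6.626e-34 / 3.6231e-20
= 1.8288e-14 m

1.8288e-14
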